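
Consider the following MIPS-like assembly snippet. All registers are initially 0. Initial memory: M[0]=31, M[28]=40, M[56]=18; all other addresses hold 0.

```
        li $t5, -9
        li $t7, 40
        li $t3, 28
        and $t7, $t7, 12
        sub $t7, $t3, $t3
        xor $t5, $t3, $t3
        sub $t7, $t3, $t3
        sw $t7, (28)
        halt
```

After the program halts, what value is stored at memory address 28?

li $t5, -9 → $t5=-9
li $t7, 40 → $t7=40
li $t3, 28 → $t3=28
and $t7, $t7, 12 → $t7=40&12=8
sub $t7, $t3, $t3 → $t7=28-28=0
xor $t5, $t3, $t3 → $t5=28^28=0
sub $t7, $t3, $t3 → $t7=28-28=0
sw $t7, (28) → M[28]=0
halt.

0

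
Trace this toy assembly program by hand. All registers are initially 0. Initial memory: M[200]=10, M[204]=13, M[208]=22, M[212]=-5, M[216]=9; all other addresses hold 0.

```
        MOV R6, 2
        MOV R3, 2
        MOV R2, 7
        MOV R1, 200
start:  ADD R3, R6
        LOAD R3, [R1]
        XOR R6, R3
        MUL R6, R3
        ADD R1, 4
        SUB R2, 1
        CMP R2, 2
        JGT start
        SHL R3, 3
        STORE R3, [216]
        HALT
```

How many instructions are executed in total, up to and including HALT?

47

R6=2
R3=2
R2=7
R1=200
R3=2+2=4
R3=M[200]=10
R6=2^10=8
R6=8*10=80
R1=200+4=204
R2=7-1=6
CMP R2, 2  (cmp 6,2)
JGT start: taken
R3=10+80=90
R3=M[204]=13
R6=80^13=93
R6=93*13=1209
R1=204+4=208
R2=6-1=5
CMP R2, 2  (cmp 5,2)
JGT start: taken
R3=13+1209=1222
R3=M[208]=22
R6=1209^22=1199
R6=1199*22=26378
R1=208+4=212
R2=5-1=4
CMP R2, 2  (cmp 4,2)
JGT start: taken
R3=22+26378=26400
R3=M[212]=-5
R6=26378^(-5)=-26383
R6=(-26383)*(-5)=131915
R1=212+4=216
R2=4-1=3
CMP R2, 2  (cmp 3,2)
JGT start: taken
R3=(-5)+131915=131910
R3=M[216]=9
R6=131915^9=131906
R6=131906*9=1187154
R1=216+4=220
R2=3-1=2
CMP R2, 2  (cmp 2,2)
JGT start: not taken
R3=9<<3=72
STORE R3, [216] → M[216]=72
halt.
Total executed instructions: 47.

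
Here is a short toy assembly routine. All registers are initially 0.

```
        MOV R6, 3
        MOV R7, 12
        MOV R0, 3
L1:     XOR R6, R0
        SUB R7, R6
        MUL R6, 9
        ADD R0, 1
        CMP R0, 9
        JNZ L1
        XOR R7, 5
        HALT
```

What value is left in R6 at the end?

after MOV R6, 3: R6=3
after MOV R7, 12: R7=12
after MOV R0, 3: R0=3
after XOR R6, R0: R6=3^3=0
after SUB R7, R6: R7=12-0=12
after MUL R6, 9: R6=0*9=0
after ADD R0, 1: R0=3+1=4
CMP R0, 9  (cmp 4,9)
JNZ L1: taken
after XOR R6, R0: R6=0^4=4
after SUB R7, R6: R7=12-4=8
after MUL R6, 9: R6=4*9=36
after ADD R0, 1: R0=4+1=5
CMP R0, 9  (cmp 5,9)
JNZ L1: taken
after XOR R6, R0: R6=36^5=33
after SUB R7, R6: R7=8-33=-25
after MUL R6, 9: R6=33*9=297
after ADD R0, 1: R0=5+1=6
CMP R0, 9  (cmp 6,9)
JNZ L1: taken
after XOR R6, R0: R6=297^6=303
after SUB R7, R6: R7=(-25)-303=-328
after MUL R6, 9: R6=303*9=2727
after ADD R0, 1: R0=6+1=7
CMP R0, 9  (cmp 7,9)
JNZ L1: taken
after XOR R6, R0: R6=2727^7=2720
after SUB R7, R6: R7=(-328)-2720=-3048
after MUL R6, 9: R6=2720*9=24480
after ADD R0, 1: R0=7+1=8
CMP R0, 9  (cmp 8,9)
JNZ L1: taken
after XOR R6, R0: R6=24480^8=24488
after SUB R7, R6: R7=(-3048)-24488=-27536
after MUL R6, 9: R6=24488*9=220392
after ADD R0, 1: R0=8+1=9
CMP R0, 9  (cmp 9,9)
JNZ L1: not taken
after XOR R7, 5: R7=(-27536)^5=-27531
halt.

220392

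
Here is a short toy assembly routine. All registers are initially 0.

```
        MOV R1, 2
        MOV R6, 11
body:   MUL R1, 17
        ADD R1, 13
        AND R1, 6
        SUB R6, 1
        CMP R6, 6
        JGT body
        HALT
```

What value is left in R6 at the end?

6

MOV R1, 2 → R1=2
MOV R6, 11 → R6=11
MUL R1, 17 → R1=2*17=34
ADD R1, 13 → R1=34+13=47
AND R1, 6 → R1=47&6=6
SUB R6, 1 → R6=11-1=10
CMP R6, 6  (cmp 10,6)
JGT body: taken
MUL R1, 17 → R1=6*17=102
ADD R1, 13 → R1=102+13=115
AND R1, 6 → R1=115&6=2
SUB R6, 1 → R6=10-1=9
CMP R6, 6  (cmp 9,6)
JGT body: taken
MUL R1, 17 → R1=2*17=34
ADD R1, 13 → R1=34+13=47
AND R1, 6 → R1=47&6=6
SUB R6, 1 → R6=9-1=8
CMP R6, 6  (cmp 8,6)
JGT body: taken
MUL R1, 17 → R1=6*17=102
ADD R1, 13 → R1=102+13=115
AND R1, 6 → R1=115&6=2
SUB R6, 1 → R6=8-1=7
CMP R6, 6  (cmp 7,6)
JGT body: taken
MUL R1, 17 → R1=2*17=34
ADD R1, 13 → R1=34+13=47
AND R1, 6 → R1=47&6=6
SUB R6, 1 → R6=7-1=6
CMP R6, 6  (cmp 6,6)
JGT body: not taken
halt.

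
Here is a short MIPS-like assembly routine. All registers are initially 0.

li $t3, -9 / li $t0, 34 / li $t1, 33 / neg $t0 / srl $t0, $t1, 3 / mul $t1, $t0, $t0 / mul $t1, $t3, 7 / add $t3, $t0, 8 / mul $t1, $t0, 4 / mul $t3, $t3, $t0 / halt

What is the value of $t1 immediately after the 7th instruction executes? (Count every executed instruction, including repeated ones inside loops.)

-63

li $t3, -9 → $t3=-9
li $t0, 34 → $t0=34
li $t1, 33 → $t1=33
neg $t0 → $t0=-(34)=-34
srl $t0, $t1, 3 → $t0=33>>3=4
mul $t1, $t0, $t0 → $t1=4*4=16
mul $t1, $t3, 7 → $t1=(-9)*7=-63
After step 7: $t1 = -63.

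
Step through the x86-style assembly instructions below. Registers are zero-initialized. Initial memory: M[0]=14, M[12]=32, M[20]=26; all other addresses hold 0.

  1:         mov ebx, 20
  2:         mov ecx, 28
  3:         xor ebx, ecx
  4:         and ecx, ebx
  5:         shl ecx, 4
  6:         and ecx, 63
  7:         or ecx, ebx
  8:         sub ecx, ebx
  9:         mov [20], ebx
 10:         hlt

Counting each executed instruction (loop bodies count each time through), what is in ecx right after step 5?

mov ebx, 20 → ebx=20
mov ecx, 28 → ecx=28
xor ebx, ecx → ebx=20^28=8
and ecx, ebx → ecx=28&8=8
shl ecx, 4 → ecx=8<<4=128
After step 5: ecx = 128.

128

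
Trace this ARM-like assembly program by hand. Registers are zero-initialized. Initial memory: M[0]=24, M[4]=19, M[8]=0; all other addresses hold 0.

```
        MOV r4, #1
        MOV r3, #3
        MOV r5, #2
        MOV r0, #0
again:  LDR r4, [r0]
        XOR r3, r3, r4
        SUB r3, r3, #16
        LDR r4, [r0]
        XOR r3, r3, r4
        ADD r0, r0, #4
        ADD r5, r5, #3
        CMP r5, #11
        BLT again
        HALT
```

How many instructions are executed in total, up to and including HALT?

32

r4=1
r3=3
r5=2
r0=0
r4=M[0]=24
r3=3^24=27
r3=27-16=11
r4=M[0]=24
r3=11^24=19
r0=0+4=4
r5=2+3=5
CMP r5, #11  (cmp 5,11)
BLT again: taken
r4=M[4]=19
r3=19^19=0
r3=0-16=-16
r4=M[4]=19
r3=(-16)^19=-29
r0=4+4=8
r5=5+3=8
CMP r5, #11  (cmp 8,11)
BLT again: taken
r4=M[8]=0
r3=(-29)^0=-29
r3=(-29)-16=-45
r4=M[8]=0
r3=(-45)^0=-45
r0=8+4=12
r5=8+3=11
CMP r5, #11  (cmp 11,11)
BLT again: not taken
halt.
Total executed instructions: 32.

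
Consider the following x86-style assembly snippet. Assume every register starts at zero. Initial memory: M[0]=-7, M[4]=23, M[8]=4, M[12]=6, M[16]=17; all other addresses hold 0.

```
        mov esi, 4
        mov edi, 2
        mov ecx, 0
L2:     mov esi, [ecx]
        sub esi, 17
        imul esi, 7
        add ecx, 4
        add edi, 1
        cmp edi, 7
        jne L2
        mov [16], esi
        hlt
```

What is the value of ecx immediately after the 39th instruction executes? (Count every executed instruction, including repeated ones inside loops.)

20

esi=4
edi=2
ecx=0
esi=M[0]=-7
esi=(-7)-17=-24
esi=(-24)*7=-168
ecx=0+4=4
edi=2+1=3
cmp edi, 7  (cmp 3,7)
jne L2: taken
esi=M[4]=23
esi=23-17=6
esi=6*7=42
ecx=4+4=8
edi=3+1=4
cmp edi, 7  (cmp 4,7)
jne L2: taken
esi=M[8]=4
esi=4-17=-13
esi=(-13)*7=-91
ecx=8+4=12
edi=4+1=5
cmp edi, 7  (cmp 5,7)
jne L2: taken
esi=M[12]=6
esi=6-17=-11
esi=(-11)*7=-77
ecx=12+4=16
edi=5+1=6
cmp edi, 7  (cmp 6,7)
jne L2: taken
esi=M[16]=17
esi=17-17=0
esi=0*7=0
ecx=16+4=20
edi=6+1=7
cmp edi, 7  (cmp 7,7)
jne L2: not taken
mov [16], esi → M[16]=0
After step 39: ecx = 20.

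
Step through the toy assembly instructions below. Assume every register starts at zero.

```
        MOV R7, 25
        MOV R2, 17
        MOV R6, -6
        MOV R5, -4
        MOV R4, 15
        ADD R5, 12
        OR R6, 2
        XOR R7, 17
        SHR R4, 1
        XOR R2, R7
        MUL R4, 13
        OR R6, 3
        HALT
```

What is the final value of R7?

R7=25
R2=17
R6=-6
R5=-4
R4=15
R5=(-4)+12=8
R6=(-6)|2=-6
R7=25^17=8
R4=15>>1=7
R2=17^8=25
R4=7*13=91
R6=(-6)|3=-5
halt.

8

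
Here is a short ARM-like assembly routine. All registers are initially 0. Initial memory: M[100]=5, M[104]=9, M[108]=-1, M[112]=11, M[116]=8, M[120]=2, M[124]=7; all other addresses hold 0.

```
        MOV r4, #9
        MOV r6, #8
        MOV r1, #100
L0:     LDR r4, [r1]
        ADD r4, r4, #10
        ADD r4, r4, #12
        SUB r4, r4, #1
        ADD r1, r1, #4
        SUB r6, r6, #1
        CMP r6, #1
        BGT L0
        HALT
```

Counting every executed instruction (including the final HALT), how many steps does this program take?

60

after MOV r4, #9: r4=9
after MOV r6, #8: r6=8
after MOV r1, #100: r1=100
after LDR r4, [r1]: r4=M[100]=5
after ADD r4, r4, #10: r4=5+10=15
after ADD r4, r4, #12: r4=15+12=27
after SUB r4, r4, #1: r4=27-1=26
after ADD r1, r1, #4: r1=100+4=104
after SUB r6, r6, #1: r6=8-1=7
CMP r6, #1  (cmp 7,1)
BGT L0: taken
after LDR r4, [r1]: r4=M[104]=9
after ADD r4, r4, #10: r4=9+10=19
after ADD r4, r4, #12: r4=19+12=31
after SUB r4, r4, #1: r4=31-1=30
after ADD r1, r1, #4: r1=104+4=108
after SUB r6, r6, #1: r6=7-1=6
CMP r6, #1  (cmp 6,1)
BGT L0: taken
after LDR r4, [r1]: r4=M[108]=-1
after ADD r4, r4, #10: r4=(-1)+10=9
after ADD r4, r4, #12: r4=9+12=21
after SUB r4, r4, #1: r4=21-1=20
after ADD r1, r1, #4: r1=108+4=112
after SUB r6, r6, #1: r6=6-1=5
CMP r6, #1  (cmp 5,1)
BGT L0: taken
after LDR r4, [r1]: r4=M[112]=11
after ADD r4, r4, #10: r4=11+10=21
after ADD r4, r4, #12: r4=21+12=33
after SUB r4, r4, #1: r4=33-1=32
after ADD r1, r1, #4: r1=112+4=116
after SUB r6, r6, #1: r6=5-1=4
CMP r6, #1  (cmp 4,1)
BGT L0: taken
after LDR r4, [r1]: r4=M[116]=8
after ADD r4, r4, #10: r4=8+10=18
after ADD r4, r4, #12: r4=18+12=30
after SUB r4, r4, #1: r4=30-1=29
after ADD r1, r1, #4: r1=116+4=120
after SUB r6, r6, #1: r6=4-1=3
CMP r6, #1  (cmp 3,1)
BGT L0: taken
after LDR r4, [r1]: r4=M[120]=2
after ADD r4, r4, #10: r4=2+10=12
after ADD r4, r4, #12: r4=12+12=24
after SUB r4, r4, #1: r4=24-1=23
after ADD r1, r1, #4: r1=120+4=124
after SUB r6, r6, #1: r6=3-1=2
CMP r6, #1  (cmp 2,1)
BGT L0: taken
after LDR r4, [r1]: r4=M[124]=7
after ADD r4, r4, #10: r4=7+10=17
after ADD r4, r4, #12: r4=17+12=29
after SUB r4, r4, #1: r4=29-1=28
after ADD r1, r1, #4: r1=124+4=128
after SUB r6, r6, #1: r6=2-1=1
CMP r6, #1  (cmp 1,1)
BGT L0: not taken
halt.
Total executed instructions: 60.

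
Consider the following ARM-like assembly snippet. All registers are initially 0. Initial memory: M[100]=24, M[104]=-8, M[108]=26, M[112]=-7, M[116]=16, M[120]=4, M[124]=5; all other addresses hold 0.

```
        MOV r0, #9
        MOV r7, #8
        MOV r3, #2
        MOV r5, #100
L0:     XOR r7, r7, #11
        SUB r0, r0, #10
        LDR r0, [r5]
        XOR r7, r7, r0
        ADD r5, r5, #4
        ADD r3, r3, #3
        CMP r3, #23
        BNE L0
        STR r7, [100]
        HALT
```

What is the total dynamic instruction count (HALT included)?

62

after MOV r0, #9: r0=9
after MOV r7, #8: r7=8
after MOV r3, #2: r3=2
after MOV r5, #100: r5=100
after XOR r7, r7, #11: r7=8^11=3
after SUB r0, r0, #10: r0=9-10=-1
after LDR r0, [r5]: r0=M[100]=24
after XOR r7, r7, r0: r7=3^24=27
after ADD r5, r5, #4: r5=100+4=104
after ADD r3, r3, #3: r3=2+3=5
CMP r3, #23  (cmp 5,23)
BNE L0: taken
after XOR r7, r7, #11: r7=27^11=16
after SUB r0, r0, #10: r0=24-10=14
after LDR r0, [r5]: r0=M[104]=-8
after XOR r7, r7, r0: r7=16^(-8)=-24
after ADD r5, r5, #4: r5=104+4=108
after ADD r3, r3, #3: r3=5+3=8
CMP r3, #23  (cmp 8,23)
BNE L0: taken
after XOR r7, r7, #11: r7=(-24)^11=-29
after SUB r0, r0, #10: r0=(-8)-10=-18
after LDR r0, [r5]: r0=M[108]=26
after XOR r7, r7, r0: r7=(-29)^26=-7
after ADD r5, r5, #4: r5=108+4=112
after ADD r3, r3, #3: r3=8+3=11
CMP r3, #23  (cmp 11,23)
BNE L0: taken
after XOR r7, r7, #11: r7=(-7)^11=-14
after SUB r0, r0, #10: r0=26-10=16
after LDR r0, [r5]: r0=M[112]=-7
after XOR r7, r7, r0: r7=(-14)^(-7)=11
after ADD r5, r5, #4: r5=112+4=116
after ADD r3, r3, #3: r3=11+3=14
CMP r3, #23  (cmp 14,23)
BNE L0: taken
after XOR r7, r7, #11: r7=11^11=0
after SUB r0, r0, #10: r0=(-7)-10=-17
after LDR r0, [r5]: r0=M[116]=16
after XOR r7, r7, r0: r7=0^16=16
after ADD r5, r5, #4: r5=116+4=120
after ADD r3, r3, #3: r3=14+3=17
CMP r3, #23  (cmp 17,23)
BNE L0: taken
after XOR r7, r7, #11: r7=16^11=27
after SUB r0, r0, #10: r0=16-10=6
after LDR r0, [r5]: r0=M[120]=4
after XOR r7, r7, r0: r7=27^4=31
after ADD r5, r5, #4: r5=120+4=124
after ADD r3, r3, #3: r3=17+3=20
CMP r3, #23  (cmp 20,23)
BNE L0: taken
after XOR r7, r7, #11: r7=31^11=20
after SUB r0, r0, #10: r0=4-10=-6
after LDR r0, [r5]: r0=M[124]=5
after XOR r7, r7, r0: r7=20^5=17
after ADD r5, r5, #4: r5=124+4=128
after ADD r3, r3, #3: r3=20+3=23
CMP r3, #23  (cmp 23,23)
BNE L0: not taken
STR r7, [100] → M[100]=17
halt.
Total executed instructions: 62.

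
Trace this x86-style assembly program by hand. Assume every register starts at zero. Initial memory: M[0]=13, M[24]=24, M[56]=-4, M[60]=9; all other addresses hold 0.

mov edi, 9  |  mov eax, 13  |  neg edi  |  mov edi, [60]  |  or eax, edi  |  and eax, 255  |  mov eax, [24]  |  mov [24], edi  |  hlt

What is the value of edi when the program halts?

after mov edi, 9: edi=9
after mov eax, 13: eax=13
after neg edi: edi=-(9)=-9
after mov edi, [60]: edi=M[60]=9
after or eax, edi: eax=13|9=13
after and eax, 255: eax=13&255=13
after mov eax, [24]: eax=M[24]=24
mov [24], edi → M[24]=9
halt.

9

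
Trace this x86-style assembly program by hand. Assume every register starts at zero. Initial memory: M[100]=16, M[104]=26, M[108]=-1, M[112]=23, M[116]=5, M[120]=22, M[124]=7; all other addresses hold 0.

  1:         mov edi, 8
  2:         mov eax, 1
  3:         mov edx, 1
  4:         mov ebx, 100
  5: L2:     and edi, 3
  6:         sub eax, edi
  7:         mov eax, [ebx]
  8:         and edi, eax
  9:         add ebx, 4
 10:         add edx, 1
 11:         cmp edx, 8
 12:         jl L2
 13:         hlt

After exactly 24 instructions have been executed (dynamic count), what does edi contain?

edi=8
eax=1
edx=1
ebx=100
edi=8&3=0
eax=1-0=1
eax=M[100]=16
edi=0&16=0
ebx=100+4=104
edx=1+1=2
cmp edx, 8  (cmp 2,8)
jl L2: taken
edi=0&3=0
eax=16-0=16
eax=M[104]=26
edi=0&26=0
ebx=104+4=108
edx=2+1=3
cmp edx, 8  (cmp 3,8)
jl L2: taken
edi=0&3=0
eax=26-0=26
eax=M[108]=-1
edi=0&(-1)=0
After step 24: edi = 0.

0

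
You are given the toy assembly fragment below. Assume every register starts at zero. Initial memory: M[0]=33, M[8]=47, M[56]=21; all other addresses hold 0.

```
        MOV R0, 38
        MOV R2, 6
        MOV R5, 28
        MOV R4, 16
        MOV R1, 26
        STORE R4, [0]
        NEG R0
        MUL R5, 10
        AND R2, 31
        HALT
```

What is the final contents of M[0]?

16

R0=38
R2=6
R5=28
R4=16
R1=26
STORE R4, [0] → M[0]=16
R0=-(38)=-38
R5=28*10=280
R2=6&31=6
halt.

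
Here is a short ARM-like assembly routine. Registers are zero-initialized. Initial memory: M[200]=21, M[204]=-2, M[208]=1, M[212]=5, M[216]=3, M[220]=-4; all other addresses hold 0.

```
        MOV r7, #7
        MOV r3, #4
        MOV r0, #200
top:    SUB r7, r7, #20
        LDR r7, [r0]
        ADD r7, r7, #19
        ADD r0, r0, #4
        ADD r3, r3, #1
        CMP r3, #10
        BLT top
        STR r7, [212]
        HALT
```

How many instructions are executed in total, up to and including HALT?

47

after MOV r7, #7: r7=7
after MOV r3, #4: r3=4
after MOV r0, #200: r0=200
after SUB r7, r7, #20: r7=7-20=-13
after LDR r7, [r0]: r7=M[200]=21
after ADD r7, r7, #19: r7=21+19=40
after ADD r0, r0, #4: r0=200+4=204
after ADD r3, r3, #1: r3=4+1=5
CMP r3, #10  (cmp 5,10)
BLT top: taken
after SUB r7, r7, #20: r7=40-20=20
after LDR r7, [r0]: r7=M[204]=-2
after ADD r7, r7, #19: r7=(-2)+19=17
after ADD r0, r0, #4: r0=204+4=208
after ADD r3, r3, #1: r3=5+1=6
CMP r3, #10  (cmp 6,10)
BLT top: taken
after SUB r7, r7, #20: r7=17-20=-3
after LDR r7, [r0]: r7=M[208]=1
after ADD r7, r7, #19: r7=1+19=20
after ADD r0, r0, #4: r0=208+4=212
after ADD r3, r3, #1: r3=6+1=7
CMP r3, #10  (cmp 7,10)
BLT top: taken
after SUB r7, r7, #20: r7=20-20=0
after LDR r7, [r0]: r7=M[212]=5
after ADD r7, r7, #19: r7=5+19=24
after ADD r0, r0, #4: r0=212+4=216
after ADD r3, r3, #1: r3=7+1=8
CMP r3, #10  (cmp 8,10)
BLT top: taken
after SUB r7, r7, #20: r7=24-20=4
after LDR r7, [r0]: r7=M[216]=3
after ADD r7, r7, #19: r7=3+19=22
after ADD r0, r0, #4: r0=216+4=220
after ADD r3, r3, #1: r3=8+1=9
CMP r3, #10  (cmp 9,10)
BLT top: taken
after SUB r7, r7, #20: r7=22-20=2
after LDR r7, [r0]: r7=M[220]=-4
after ADD r7, r7, #19: r7=(-4)+19=15
after ADD r0, r0, #4: r0=220+4=224
after ADD r3, r3, #1: r3=9+1=10
CMP r3, #10  (cmp 10,10)
BLT top: not taken
STR r7, [212] → M[212]=15
halt.
Total executed instructions: 47.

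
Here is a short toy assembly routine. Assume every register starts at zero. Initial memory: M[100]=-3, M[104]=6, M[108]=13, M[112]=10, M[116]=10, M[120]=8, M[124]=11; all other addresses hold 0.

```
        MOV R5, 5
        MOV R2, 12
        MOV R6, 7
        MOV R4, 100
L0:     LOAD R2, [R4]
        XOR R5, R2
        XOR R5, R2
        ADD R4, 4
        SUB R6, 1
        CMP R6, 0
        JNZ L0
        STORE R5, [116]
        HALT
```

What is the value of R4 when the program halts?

R5=5
R2=12
R6=7
R4=100
R2=M[100]=-3
R5=5^(-3)=-8
R5=(-8)^(-3)=5
R4=100+4=104
R6=7-1=6
CMP R6, 0  (cmp 6,0)
JNZ L0: taken
R2=M[104]=6
R5=5^6=3
R5=3^6=5
R4=104+4=108
R6=6-1=5
CMP R6, 0  (cmp 5,0)
JNZ L0: taken
R2=M[108]=13
R5=5^13=8
R5=8^13=5
R4=108+4=112
R6=5-1=4
CMP R6, 0  (cmp 4,0)
JNZ L0: taken
R2=M[112]=10
R5=5^10=15
R5=15^10=5
R4=112+4=116
R6=4-1=3
CMP R6, 0  (cmp 3,0)
JNZ L0: taken
R2=M[116]=10
R5=5^10=15
R5=15^10=5
R4=116+4=120
R6=3-1=2
CMP R6, 0  (cmp 2,0)
JNZ L0: taken
R2=M[120]=8
R5=5^8=13
R5=13^8=5
R4=120+4=124
R6=2-1=1
CMP R6, 0  (cmp 1,0)
JNZ L0: taken
R2=M[124]=11
R5=5^11=14
R5=14^11=5
R4=124+4=128
R6=1-1=0
CMP R6, 0  (cmp 0,0)
JNZ L0: not taken
STORE R5, [116] → M[116]=5
halt.

128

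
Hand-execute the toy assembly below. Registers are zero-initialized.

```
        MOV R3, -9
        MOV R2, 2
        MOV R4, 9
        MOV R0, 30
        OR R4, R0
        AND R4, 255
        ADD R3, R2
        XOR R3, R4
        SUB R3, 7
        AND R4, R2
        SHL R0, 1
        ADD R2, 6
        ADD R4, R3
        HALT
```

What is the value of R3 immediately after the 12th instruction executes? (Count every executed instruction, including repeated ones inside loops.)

-33

after MOV R3, -9: R3=-9
after MOV R2, 2: R2=2
after MOV R4, 9: R4=9
after MOV R0, 30: R0=30
after OR R4, R0: R4=9|30=31
after AND R4, 255: R4=31&255=31
after ADD R3, R2: R3=(-9)+2=-7
after XOR R3, R4: R3=(-7)^31=-26
after SUB R3, 7: R3=(-26)-7=-33
after AND R4, R2: R4=31&2=2
after SHL R0, 1: R0=30<<1=60
after ADD R2, 6: R2=2+6=8
After step 12: R3 = -33.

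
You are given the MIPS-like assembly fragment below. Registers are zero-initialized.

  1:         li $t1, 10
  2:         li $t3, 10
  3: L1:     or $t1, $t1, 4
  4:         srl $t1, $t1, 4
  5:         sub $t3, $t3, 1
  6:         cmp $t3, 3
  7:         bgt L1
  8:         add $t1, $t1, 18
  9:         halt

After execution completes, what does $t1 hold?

li $t1, 10 → $t1=10
li $t3, 10 → $t3=10
or $t1, $t1, 4 → $t1=10|4=14
srl $t1, $t1, 4 → $t1=14>>4=0
sub $t3, $t3, 1 → $t3=10-1=9
cmp $t3, 3  (cmp 9,3)
bgt L1: taken
or $t1, $t1, 4 → $t1=0|4=4
srl $t1, $t1, 4 → $t1=4>>4=0
sub $t3, $t3, 1 → $t3=9-1=8
cmp $t3, 3  (cmp 8,3)
bgt L1: taken
or $t1, $t1, 4 → $t1=0|4=4
srl $t1, $t1, 4 → $t1=4>>4=0
sub $t3, $t3, 1 → $t3=8-1=7
cmp $t3, 3  (cmp 7,3)
bgt L1: taken
or $t1, $t1, 4 → $t1=0|4=4
srl $t1, $t1, 4 → $t1=4>>4=0
sub $t3, $t3, 1 → $t3=7-1=6
cmp $t3, 3  (cmp 6,3)
bgt L1: taken
or $t1, $t1, 4 → $t1=0|4=4
srl $t1, $t1, 4 → $t1=4>>4=0
sub $t3, $t3, 1 → $t3=6-1=5
cmp $t3, 3  (cmp 5,3)
bgt L1: taken
or $t1, $t1, 4 → $t1=0|4=4
srl $t1, $t1, 4 → $t1=4>>4=0
sub $t3, $t3, 1 → $t3=5-1=4
cmp $t3, 3  (cmp 4,3)
bgt L1: taken
or $t1, $t1, 4 → $t1=0|4=4
srl $t1, $t1, 4 → $t1=4>>4=0
sub $t3, $t3, 1 → $t3=4-1=3
cmp $t3, 3  (cmp 3,3)
bgt L1: not taken
add $t1, $t1, 18 → $t1=0+18=18
halt.

18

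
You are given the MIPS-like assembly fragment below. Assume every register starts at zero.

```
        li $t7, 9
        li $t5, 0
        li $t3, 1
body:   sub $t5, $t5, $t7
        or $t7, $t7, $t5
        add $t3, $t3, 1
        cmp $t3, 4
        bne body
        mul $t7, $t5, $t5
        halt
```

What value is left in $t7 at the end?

49

$t7=9
$t5=0
$t3=1
$t5=0-9=-9
$t7=9|(-9)=-1
$t3=1+1=2
cmp $t3, 4  (cmp 2,4)
bne body: taken
$t5=(-9)-(-1)=-8
$t7=(-1)|(-8)=-1
$t3=2+1=3
cmp $t3, 4  (cmp 3,4)
bne body: taken
$t5=(-8)-(-1)=-7
$t7=(-1)|(-7)=-1
$t3=3+1=4
cmp $t3, 4  (cmp 4,4)
bne body: not taken
$t7=(-7)*(-7)=49
halt.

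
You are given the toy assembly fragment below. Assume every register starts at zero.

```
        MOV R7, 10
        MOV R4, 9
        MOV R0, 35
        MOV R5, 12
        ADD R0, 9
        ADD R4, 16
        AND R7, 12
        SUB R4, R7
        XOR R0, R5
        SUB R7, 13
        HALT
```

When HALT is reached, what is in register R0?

32

after MOV R7, 10: R7=10
after MOV R4, 9: R4=9
after MOV R0, 35: R0=35
after MOV R5, 12: R5=12
after ADD R0, 9: R0=35+9=44
after ADD R4, 16: R4=9+16=25
after AND R7, 12: R7=10&12=8
after SUB R4, R7: R4=25-8=17
after XOR R0, R5: R0=44^12=32
after SUB R7, 13: R7=8-13=-5
halt.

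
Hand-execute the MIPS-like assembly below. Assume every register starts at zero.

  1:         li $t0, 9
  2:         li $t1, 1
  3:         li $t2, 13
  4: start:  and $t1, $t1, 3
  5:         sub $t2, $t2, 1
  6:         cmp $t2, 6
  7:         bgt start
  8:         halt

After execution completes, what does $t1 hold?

li $t0, 9 → $t0=9
li $t1, 1 → $t1=1
li $t2, 13 → $t2=13
and $t1, $t1, 3 → $t1=1&3=1
sub $t2, $t2, 1 → $t2=13-1=12
cmp $t2, 6  (cmp 12,6)
bgt start: taken
and $t1, $t1, 3 → $t1=1&3=1
sub $t2, $t2, 1 → $t2=12-1=11
cmp $t2, 6  (cmp 11,6)
bgt start: taken
and $t1, $t1, 3 → $t1=1&3=1
sub $t2, $t2, 1 → $t2=11-1=10
cmp $t2, 6  (cmp 10,6)
bgt start: taken
and $t1, $t1, 3 → $t1=1&3=1
sub $t2, $t2, 1 → $t2=10-1=9
cmp $t2, 6  (cmp 9,6)
bgt start: taken
and $t1, $t1, 3 → $t1=1&3=1
sub $t2, $t2, 1 → $t2=9-1=8
cmp $t2, 6  (cmp 8,6)
bgt start: taken
and $t1, $t1, 3 → $t1=1&3=1
sub $t2, $t2, 1 → $t2=8-1=7
cmp $t2, 6  (cmp 7,6)
bgt start: taken
and $t1, $t1, 3 → $t1=1&3=1
sub $t2, $t2, 1 → $t2=7-1=6
cmp $t2, 6  (cmp 6,6)
bgt start: not taken
halt.

1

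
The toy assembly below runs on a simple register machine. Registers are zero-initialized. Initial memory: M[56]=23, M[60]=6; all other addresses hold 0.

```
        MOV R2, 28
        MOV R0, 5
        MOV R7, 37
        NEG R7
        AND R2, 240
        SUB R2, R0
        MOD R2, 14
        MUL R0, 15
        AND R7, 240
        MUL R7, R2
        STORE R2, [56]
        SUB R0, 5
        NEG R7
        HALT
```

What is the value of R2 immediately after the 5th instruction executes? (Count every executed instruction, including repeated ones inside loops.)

16

MOV R2, 28 → R2=28
MOV R0, 5 → R0=5
MOV R7, 37 → R7=37
NEG R7 → R7=-(37)=-37
AND R2, 240 → R2=28&240=16
After step 5: R2 = 16.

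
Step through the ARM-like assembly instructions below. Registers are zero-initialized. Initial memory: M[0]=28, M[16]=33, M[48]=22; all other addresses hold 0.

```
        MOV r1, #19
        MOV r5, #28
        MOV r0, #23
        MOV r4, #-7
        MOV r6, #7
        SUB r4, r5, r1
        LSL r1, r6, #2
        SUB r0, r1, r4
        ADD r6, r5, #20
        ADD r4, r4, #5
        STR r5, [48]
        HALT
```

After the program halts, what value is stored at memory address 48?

28

after MOV r1, #19: r1=19
after MOV r5, #28: r5=28
after MOV r0, #23: r0=23
after MOV r4, #-7: r4=-7
after MOV r6, #7: r6=7
after SUB r4, r5, r1: r4=28-19=9
after LSL r1, r6, #2: r1=7<<2=28
after SUB r0, r1, r4: r0=28-9=19
after ADD r6, r5, #20: r6=28+20=48
after ADD r4, r4, #5: r4=9+5=14
STR r5, [48] → M[48]=28
halt.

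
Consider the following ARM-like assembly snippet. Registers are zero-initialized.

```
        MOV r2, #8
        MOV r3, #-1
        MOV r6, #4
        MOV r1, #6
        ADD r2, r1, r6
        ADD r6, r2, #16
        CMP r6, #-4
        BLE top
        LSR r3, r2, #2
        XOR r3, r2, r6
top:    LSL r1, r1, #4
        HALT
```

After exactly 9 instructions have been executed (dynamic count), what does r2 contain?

MOV r2, #8 → r2=8
MOV r3, #-1 → r3=-1
MOV r6, #4 → r6=4
MOV r1, #6 → r1=6
ADD r2, r1, r6 → r2=6+4=10
ADD r6, r2, #16 → r6=10+16=26
CMP r6, #-4  (cmp 26,-4)
BLE top: not taken
LSR r3, r2, #2 → r3=10>>2=2
After step 9: r2 = 10.

10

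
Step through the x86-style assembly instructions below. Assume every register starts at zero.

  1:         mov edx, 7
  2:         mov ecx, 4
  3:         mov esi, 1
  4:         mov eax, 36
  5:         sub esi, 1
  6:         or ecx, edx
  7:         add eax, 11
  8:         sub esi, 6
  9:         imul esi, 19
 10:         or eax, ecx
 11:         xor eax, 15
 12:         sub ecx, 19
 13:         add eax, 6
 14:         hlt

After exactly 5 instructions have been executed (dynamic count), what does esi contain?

edx=7
ecx=4
esi=1
eax=36
esi=1-1=0
After step 5: esi = 0.

0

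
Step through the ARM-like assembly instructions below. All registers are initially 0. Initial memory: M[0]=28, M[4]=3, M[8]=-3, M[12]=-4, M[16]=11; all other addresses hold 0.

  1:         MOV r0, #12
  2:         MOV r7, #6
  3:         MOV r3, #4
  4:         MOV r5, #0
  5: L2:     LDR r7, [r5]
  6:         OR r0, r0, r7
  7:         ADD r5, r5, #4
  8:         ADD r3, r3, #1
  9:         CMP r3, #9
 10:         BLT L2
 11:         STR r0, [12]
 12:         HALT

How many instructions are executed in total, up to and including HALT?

after MOV r0, #12: r0=12
after MOV r7, #6: r7=6
after MOV r3, #4: r3=4
after MOV r5, #0: r5=0
after LDR r7, [r5]: r7=M[0]=28
after OR r0, r0, r7: r0=12|28=28
after ADD r5, r5, #4: r5=0+4=4
after ADD r3, r3, #1: r3=4+1=5
CMP r3, #9  (cmp 5,9)
BLT L2: taken
after LDR r7, [r5]: r7=M[4]=3
after OR r0, r0, r7: r0=28|3=31
after ADD r5, r5, #4: r5=4+4=8
after ADD r3, r3, #1: r3=5+1=6
CMP r3, #9  (cmp 6,9)
BLT L2: taken
after LDR r7, [r5]: r7=M[8]=-3
after OR r0, r0, r7: r0=31|(-3)=-1
after ADD r5, r5, #4: r5=8+4=12
after ADD r3, r3, #1: r3=6+1=7
CMP r3, #9  (cmp 7,9)
BLT L2: taken
after LDR r7, [r5]: r7=M[12]=-4
after OR r0, r0, r7: r0=(-1)|(-4)=-1
after ADD r5, r5, #4: r5=12+4=16
after ADD r3, r3, #1: r3=7+1=8
CMP r3, #9  (cmp 8,9)
BLT L2: taken
after LDR r7, [r5]: r7=M[16]=11
after OR r0, r0, r7: r0=(-1)|11=-1
after ADD r5, r5, #4: r5=16+4=20
after ADD r3, r3, #1: r3=8+1=9
CMP r3, #9  (cmp 9,9)
BLT L2: not taken
STR r0, [12] → M[12]=-1
halt.
Total executed instructions: 36.

36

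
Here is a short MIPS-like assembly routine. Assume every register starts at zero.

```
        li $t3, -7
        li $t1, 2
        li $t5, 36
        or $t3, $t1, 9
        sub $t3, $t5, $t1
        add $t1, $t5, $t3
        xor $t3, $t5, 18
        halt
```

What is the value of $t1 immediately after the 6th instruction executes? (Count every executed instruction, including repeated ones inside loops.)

li $t3, -7 → $t3=-7
li $t1, 2 → $t1=2
li $t5, 36 → $t5=36
or $t3, $t1, 9 → $t3=2|9=11
sub $t3, $t5, $t1 → $t3=36-2=34
add $t1, $t5, $t3 → $t1=36+34=70
After step 6: $t1 = 70.

70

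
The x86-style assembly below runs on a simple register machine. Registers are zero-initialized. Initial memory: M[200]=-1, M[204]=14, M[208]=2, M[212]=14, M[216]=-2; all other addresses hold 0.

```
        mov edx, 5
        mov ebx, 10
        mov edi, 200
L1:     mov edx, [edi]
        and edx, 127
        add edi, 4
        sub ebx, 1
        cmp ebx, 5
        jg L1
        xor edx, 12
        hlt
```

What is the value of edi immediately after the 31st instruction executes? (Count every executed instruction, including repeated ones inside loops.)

220

edx=5
ebx=10
edi=200
edx=M[200]=-1
edx=(-1)&127=127
edi=200+4=204
ebx=10-1=9
cmp ebx, 5  (cmp 9,5)
jg L1: taken
edx=M[204]=14
edx=14&127=14
edi=204+4=208
ebx=9-1=8
cmp ebx, 5  (cmp 8,5)
jg L1: taken
edx=M[208]=2
edx=2&127=2
edi=208+4=212
ebx=8-1=7
cmp ebx, 5  (cmp 7,5)
jg L1: taken
edx=M[212]=14
edx=14&127=14
edi=212+4=216
ebx=7-1=6
cmp ebx, 5  (cmp 6,5)
jg L1: taken
edx=M[216]=-2
edx=(-2)&127=126
edi=216+4=220
ebx=6-1=5
After step 31: edi = 220.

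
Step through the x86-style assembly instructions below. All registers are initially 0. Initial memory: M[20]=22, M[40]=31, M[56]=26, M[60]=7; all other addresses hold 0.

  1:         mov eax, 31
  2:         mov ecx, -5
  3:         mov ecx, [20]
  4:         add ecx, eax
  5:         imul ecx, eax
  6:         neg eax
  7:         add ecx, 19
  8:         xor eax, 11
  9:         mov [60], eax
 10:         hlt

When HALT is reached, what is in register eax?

-22

eax=31
ecx=-5
ecx=M[20]=22
ecx=22+31=53
ecx=53*31=1643
eax=-(31)=-31
ecx=1643+19=1662
eax=(-31)^11=-22
mov [60], eax → M[60]=-22
halt.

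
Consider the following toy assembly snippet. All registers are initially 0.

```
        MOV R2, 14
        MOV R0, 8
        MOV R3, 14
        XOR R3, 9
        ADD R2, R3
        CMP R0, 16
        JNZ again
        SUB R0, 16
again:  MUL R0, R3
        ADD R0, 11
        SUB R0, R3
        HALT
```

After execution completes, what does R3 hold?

7

R2=14
R0=8
R3=14
R3=14^9=7
R2=14+7=21
CMP R0, 16  (cmp 8,16)
JNZ again: taken
R0=8*7=56
R0=56+11=67
R0=67-7=60
halt.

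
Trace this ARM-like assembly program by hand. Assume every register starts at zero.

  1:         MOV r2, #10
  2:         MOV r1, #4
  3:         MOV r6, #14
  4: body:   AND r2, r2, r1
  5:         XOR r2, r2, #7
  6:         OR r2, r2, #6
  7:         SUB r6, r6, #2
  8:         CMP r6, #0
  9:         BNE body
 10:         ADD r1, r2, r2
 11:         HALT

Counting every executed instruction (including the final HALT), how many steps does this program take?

47

after MOV r2, #10: r2=10
after MOV r1, #4: r1=4
after MOV r6, #14: r6=14
after AND r2, r2, r1: r2=10&4=0
after XOR r2, r2, #7: r2=0^7=7
after OR r2, r2, #6: r2=7|6=7
after SUB r6, r6, #2: r6=14-2=12
CMP r6, #0  (cmp 12,0)
BNE body: taken
after AND r2, r2, r1: r2=7&4=4
after XOR r2, r2, #7: r2=4^7=3
after OR r2, r2, #6: r2=3|6=7
after SUB r6, r6, #2: r6=12-2=10
CMP r6, #0  (cmp 10,0)
BNE body: taken
after AND r2, r2, r1: r2=7&4=4
after XOR r2, r2, #7: r2=4^7=3
after OR r2, r2, #6: r2=3|6=7
after SUB r6, r6, #2: r6=10-2=8
CMP r6, #0  (cmp 8,0)
BNE body: taken
after AND r2, r2, r1: r2=7&4=4
after XOR r2, r2, #7: r2=4^7=3
after OR r2, r2, #6: r2=3|6=7
after SUB r6, r6, #2: r6=8-2=6
CMP r6, #0  (cmp 6,0)
BNE body: taken
after AND r2, r2, r1: r2=7&4=4
after XOR r2, r2, #7: r2=4^7=3
after OR r2, r2, #6: r2=3|6=7
after SUB r6, r6, #2: r6=6-2=4
CMP r6, #0  (cmp 4,0)
BNE body: taken
after AND r2, r2, r1: r2=7&4=4
after XOR r2, r2, #7: r2=4^7=3
after OR r2, r2, #6: r2=3|6=7
after SUB r6, r6, #2: r6=4-2=2
CMP r6, #0  (cmp 2,0)
BNE body: taken
after AND r2, r2, r1: r2=7&4=4
after XOR r2, r2, #7: r2=4^7=3
after OR r2, r2, #6: r2=3|6=7
after SUB r6, r6, #2: r6=2-2=0
CMP r6, #0  (cmp 0,0)
BNE body: not taken
after ADD r1, r2, r2: r1=7+7=14
halt.
Total executed instructions: 47.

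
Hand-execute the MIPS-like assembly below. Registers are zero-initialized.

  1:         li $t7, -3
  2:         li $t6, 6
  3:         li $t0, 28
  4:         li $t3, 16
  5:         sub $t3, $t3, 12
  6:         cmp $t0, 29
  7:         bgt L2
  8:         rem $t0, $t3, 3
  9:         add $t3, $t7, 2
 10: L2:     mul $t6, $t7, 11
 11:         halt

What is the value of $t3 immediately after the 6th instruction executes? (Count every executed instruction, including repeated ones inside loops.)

after li $t7, -3: $t7=-3
after li $t6, 6: $t6=6
after li $t0, 28: $t0=28
after li $t3, 16: $t3=16
after sub $t3, $t3, 12: $t3=16-12=4
cmp $t0, 29  (cmp 28,29)
After step 6: $t3 = 4.

4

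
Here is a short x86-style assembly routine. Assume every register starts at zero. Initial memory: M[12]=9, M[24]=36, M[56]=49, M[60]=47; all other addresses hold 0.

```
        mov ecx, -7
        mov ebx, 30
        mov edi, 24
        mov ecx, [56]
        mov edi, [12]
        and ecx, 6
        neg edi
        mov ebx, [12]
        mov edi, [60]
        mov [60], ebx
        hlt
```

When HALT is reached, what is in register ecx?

0

ecx=-7
ebx=30
edi=24
ecx=M[56]=49
edi=M[12]=9
ecx=49&6=0
edi=-(9)=-9
ebx=M[12]=9
edi=M[60]=47
mov [60], ebx → M[60]=9
halt.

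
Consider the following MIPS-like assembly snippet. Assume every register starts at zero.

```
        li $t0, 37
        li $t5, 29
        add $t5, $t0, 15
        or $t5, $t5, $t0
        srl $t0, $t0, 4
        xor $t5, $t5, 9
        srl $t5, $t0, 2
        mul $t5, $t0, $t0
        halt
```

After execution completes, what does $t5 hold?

$t0=37
$t5=29
$t5=37+15=52
$t5=52|37=53
$t0=37>>4=2
$t5=53^9=60
$t5=2>>2=0
$t5=2*2=4
halt.

4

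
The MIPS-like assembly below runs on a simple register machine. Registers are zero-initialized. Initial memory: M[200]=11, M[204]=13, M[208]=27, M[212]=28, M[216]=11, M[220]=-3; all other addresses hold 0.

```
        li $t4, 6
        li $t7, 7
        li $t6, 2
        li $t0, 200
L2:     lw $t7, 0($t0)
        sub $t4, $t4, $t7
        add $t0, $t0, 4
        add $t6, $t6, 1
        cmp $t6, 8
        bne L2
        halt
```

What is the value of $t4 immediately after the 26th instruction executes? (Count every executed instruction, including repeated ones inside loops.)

-73

after li $t4, 6: $t4=6
after li $t7, 7: $t7=7
after li $t6, 2: $t6=2
after li $t0, 200: $t0=200
after lw $t7, 0($t0): $t7=M[200]=11
after sub $t4, $t4, $t7: $t4=6-11=-5
after add $t0, $t0, 4: $t0=200+4=204
after add $t6, $t6, 1: $t6=2+1=3
cmp $t6, 8  (cmp 3,8)
bne L2: taken
after lw $t7, 0($t0): $t7=M[204]=13
after sub $t4, $t4, $t7: $t4=(-5)-13=-18
after add $t0, $t0, 4: $t0=204+4=208
after add $t6, $t6, 1: $t6=3+1=4
cmp $t6, 8  (cmp 4,8)
bne L2: taken
after lw $t7, 0($t0): $t7=M[208]=27
after sub $t4, $t4, $t7: $t4=(-18)-27=-45
after add $t0, $t0, 4: $t0=208+4=212
after add $t6, $t6, 1: $t6=4+1=5
cmp $t6, 8  (cmp 5,8)
bne L2: taken
after lw $t7, 0($t0): $t7=M[212]=28
after sub $t4, $t4, $t7: $t4=(-45)-28=-73
after add $t0, $t0, 4: $t0=212+4=216
after add $t6, $t6, 1: $t6=5+1=6
After step 26: $t4 = -73.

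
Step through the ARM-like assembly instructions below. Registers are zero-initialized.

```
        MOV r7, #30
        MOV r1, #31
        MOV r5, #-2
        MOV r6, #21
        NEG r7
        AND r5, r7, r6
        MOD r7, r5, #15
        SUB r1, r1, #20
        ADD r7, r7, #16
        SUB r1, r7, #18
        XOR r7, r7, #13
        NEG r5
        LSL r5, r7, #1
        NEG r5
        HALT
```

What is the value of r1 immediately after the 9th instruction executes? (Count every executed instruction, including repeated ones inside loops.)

11

after MOV r7, #30: r7=30
after MOV r1, #31: r1=31
after MOV r5, #-2: r5=-2
after MOV r6, #21: r6=21
after NEG r7: r7=-(30)=-30
after AND r5, r7, r6: r5=(-30)&21=0
after MOD r7, r5, #15: r7=0%15=0
after SUB r1, r1, #20: r1=31-20=11
after ADD r7, r7, #16: r7=0+16=16
After step 9: r1 = 11.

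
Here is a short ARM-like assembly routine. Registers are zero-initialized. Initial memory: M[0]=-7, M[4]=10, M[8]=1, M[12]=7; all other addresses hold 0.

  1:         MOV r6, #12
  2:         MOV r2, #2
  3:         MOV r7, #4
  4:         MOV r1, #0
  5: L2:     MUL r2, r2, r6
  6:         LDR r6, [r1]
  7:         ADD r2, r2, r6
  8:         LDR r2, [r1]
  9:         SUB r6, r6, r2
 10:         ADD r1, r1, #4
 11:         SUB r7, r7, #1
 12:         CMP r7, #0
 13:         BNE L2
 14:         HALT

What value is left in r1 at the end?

after MOV r6, #12: r6=12
after MOV r2, #2: r2=2
after MOV r7, #4: r7=4
after MOV r1, #0: r1=0
after MUL r2, r2, r6: r2=2*12=24
after LDR r6, [r1]: r6=M[0]=-7
after ADD r2, r2, r6: r2=24+(-7)=17
after LDR r2, [r1]: r2=M[0]=-7
after SUB r6, r6, r2: r6=(-7)-(-7)=0
after ADD r1, r1, #4: r1=0+4=4
after SUB r7, r7, #1: r7=4-1=3
CMP r7, #0  (cmp 3,0)
BNE L2: taken
after MUL r2, r2, r6: r2=(-7)*0=0
after LDR r6, [r1]: r6=M[4]=10
after ADD r2, r2, r6: r2=0+10=10
after LDR r2, [r1]: r2=M[4]=10
after SUB r6, r6, r2: r6=10-10=0
after ADD r1, r1, #4: r1=4+4=8
after SUB r7, r7, #1: r7=3-1=2
CMP r7, #0  (cmp 2,0)
BNE L2: taken
after MUL r2, r2, r6: r2=10*0=0
after LDR r6, [r1]: r6=M[8]=1
after ADD r2, r2, r6: r2=0+1=1
after LDR r2, [r1]: r2=M[8]=1
after SUB r6, r6, r2: r6=1-1=0
after ADD r1, r1, #4: r1=8+4=12
after SUB r7, r7, #1: r7=2-1=1
CMP r7, #0  (cmp 1,0)
BNE L2: taken
after MUL r2, r2, r6: r2=1*0=0
after LDR r6, [r1]: r6=M[12]=7
after ADD r2, r2, r6: r2=0+7=7
after LDR r2, [r1]: r2=M[12]=7
after SUB r6, r6, r2: r6=7-7=0
after ADD r1, r1, #4: r1=12+4=16
after SUB r7, r7, #1: r7=1-1=0
CMP r7, #0  (cmp 0,0)
BNE L2: not taken
halt.

16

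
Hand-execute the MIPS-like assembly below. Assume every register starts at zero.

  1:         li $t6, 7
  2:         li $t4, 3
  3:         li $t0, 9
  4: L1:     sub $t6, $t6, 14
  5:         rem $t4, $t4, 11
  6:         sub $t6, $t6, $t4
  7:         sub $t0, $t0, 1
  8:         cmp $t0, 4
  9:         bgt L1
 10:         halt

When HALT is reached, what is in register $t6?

li $t6, 7 → $t6=7
li $t4, 3 → $t4=3
li $t0, 9 → $t0=9
sub $t6, $t6, 14 → $t6=7-14=-7
rem $t4, $t4, 11 → $t4=3%11=3
sub $t6, $t6, $t4 → $t6=(-7)-3=-10
sub $t0, $t0, 1 → $t0=9-1=8
cmp $t0, 4  (cmp 8,4)
bgt L1: taken
sub $t6, $t6, 14 → $t6=(-10)-14=-24
rem $t4, $t4, 11 → $t4=3%11=3
sub $t6, $t6, $t4 → $t6=(-24)-3=-27
sub $t0, $t0, 1 → $t0=8-1=7
cmp $t0, 4  (cmp 7,4)
bgt L1: taken
sub $t6, $t6, 14 → $t6=(-27)-14=-41
rem $t4, $t4, 11 → $t4=3%11=3
sub $t6, $t6, $t4 → $t6=(-41)-3=-44
sub $t0, $t0, 1 → $t0=7-1=6
cmp $t0, 4  (cmp 6,4)
bgt L1: taken
sub $t6, $t6, 14 → $t6=(-44)-14=-58
rem $t4, $t4, 11 → $t4=3%11=3
sub $t6, $t6, $t4 → $t6=(-58)-3=-61
sub $t0, $t0, 1 → $t0=6-1=5
cmp $t0, 4  (cmp 5,4)
bgt L1: taken
sub $t6, $t6, 14 → $t6=(-61)-14=-75
rem $t4, $t4, 11 → $t4=3%11=3
sub $t6, $t6, $t4 → $t6=(-75)-3=-78
sub $t0, $t0, 1 → $t0=5-1=4
cmp $t0, 4  (cmp 4,4)
bgt L1: not taken
halt.

-78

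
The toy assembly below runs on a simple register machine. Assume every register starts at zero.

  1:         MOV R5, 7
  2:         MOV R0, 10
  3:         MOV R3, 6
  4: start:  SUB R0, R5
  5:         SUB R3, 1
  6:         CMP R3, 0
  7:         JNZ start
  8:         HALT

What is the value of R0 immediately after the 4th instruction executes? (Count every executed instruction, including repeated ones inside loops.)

after MOV R5, 7: R5=7
after MOV R0, 10: R0=10
after MOV R3, 6: R3=6
after SUB R0, R5: R0=10-7=3
After step 4: R0 = 3.

3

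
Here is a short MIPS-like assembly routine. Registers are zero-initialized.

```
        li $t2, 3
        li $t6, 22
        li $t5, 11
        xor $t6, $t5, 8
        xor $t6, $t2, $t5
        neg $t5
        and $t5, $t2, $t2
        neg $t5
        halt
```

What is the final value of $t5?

-3

li $t2, 3 → $t2=3
li $t6, 22 → $t6=22
li $t5, 11 → $t5=11
xor $t6, $t5, 8 → $t6=11^8=3
xor $t6, $t2, $t5 → $t6=3^11=8
neg $t5 → $t5=-(11)=-11
and $t5, $t2, $t2 → $t5=3&3=3
neg $t5 → $t5=-(3)=-3
halt.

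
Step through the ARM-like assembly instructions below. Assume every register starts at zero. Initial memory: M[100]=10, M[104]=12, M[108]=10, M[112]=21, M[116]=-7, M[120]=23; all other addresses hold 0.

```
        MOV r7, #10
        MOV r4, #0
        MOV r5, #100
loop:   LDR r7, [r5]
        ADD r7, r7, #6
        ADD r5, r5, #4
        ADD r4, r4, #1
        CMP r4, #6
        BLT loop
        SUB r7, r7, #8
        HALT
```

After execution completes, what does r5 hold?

MOV r7, #10 → r7=10
MOV r4, #0 → r4=0
MOV r5, #100 → r5=100
LDR r7, [r5] → r7=M[100]=10
ADD r7, r7, #6 → r7=10+6=16
ADD r5, r5, #4 → r5=100+4=104
ADD r4, r4, #1 → r4=0+1=1
CMP r4, #6  (cmp 1,6)
BLT loop: taken
LDR r7, [r5] → r7=M[104]=12
ADD r7, r7, #6 → r7=12+6=18
ADD r5, r5, #4 → r5=104+4=108
ADD r4, r4, #1 → r4=1+1=2
CMP r4, #6  (cmp 2,6)
BLT loop: taken
LDR r7, [r5] → r7=M[108]=10
ADD r7, r7, #6 → r7=10+6=16
ADD r5, r5, #4 → r5=108+4=112
ADD r4, r4, #1 → r4=2+1=3
CMP r4, #6  (cmp 3,6)
BLT loop: taken
LDR r7, [r5] → r7=M[112]=21
ADD r7, r7, #6 → r7=21+6=27
ADD r5, r5, #4 → r5=112+4=116
ADD r4, r4, #1 → r4=3+1=4
CMP r4, #6  (cmp 4,6)
BLT loop: taken
LDR r7, [r5] → r7=M[116]=-7
ADD r7, r7, #6 → r7=(-7)+6=-1
ADD r5, r5, #4 → r5=116+4=120
ADD r4, r4, #1 → r4=4+1=5
CMP r4, #6  (cmp 5,6)
BLT loop: taken
LDR r7, [r5] → r7=M[120]=23
ADD r7, r7, #6 → r7=23+6=29
ADD r5, r5, #4 → r5=120+4=124
ADD r4, r4, #1 → r4=5+1=6
CMP r4, #6  (cmp 6,6)
BLT loop: not taken
SUB r7, r7, #8 → r7=29-8=21
halt.

124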